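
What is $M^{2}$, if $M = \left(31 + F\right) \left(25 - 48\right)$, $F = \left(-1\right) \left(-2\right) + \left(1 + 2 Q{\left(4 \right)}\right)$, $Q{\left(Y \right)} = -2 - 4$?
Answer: $256036$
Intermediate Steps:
$Q{\left(Y \right)} = -6$ ($Q{\left(Y \right)} = -2 - 4 = -6$)
$F = -9$ ($F = \left(-1\right) \left(-2\right) + \left(1 + 2 \left(-6\right)\right) = 2 + \left(1 - 12\right) = 2 - 11 = -9$)
$M = -506$ ($M = \left(31 - 9\right) \left(25 - 48\right) = 22 \left(-23\right) = -506$)
$M^{2} = \left(-506\right)^{2} = 256036$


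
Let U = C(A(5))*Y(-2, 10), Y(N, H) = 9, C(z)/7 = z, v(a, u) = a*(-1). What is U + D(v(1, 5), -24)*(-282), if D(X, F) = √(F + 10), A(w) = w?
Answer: 315 - 282*I*√14 ≈ 315.0 - 1055.1*I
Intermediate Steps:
v(a, u) = -a
C(z) = 7*z
D(X, F) = √(10 + F)
U = 315 (U = (7*5)*9 = 35*9 = 315)
U + D(v(1, 5), -24)*(-282) = 315 + √(10 - 24)*(-282) = 315 + √(-14)*(-282) = 315 + (I*√14)*(-282) = 315 - 282*I*√14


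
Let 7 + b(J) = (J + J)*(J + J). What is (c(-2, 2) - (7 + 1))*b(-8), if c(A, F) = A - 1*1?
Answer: -2739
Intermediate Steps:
c(A, F) = -1 + A (c(A, F) = A - 1 = -1 + A)
b(J) = -7 + 4*J² (b(J) = -7 + (J + J)*(J + J) = -7 + (2*J)*(2*J) = -7 + 4*J²)
(c(-2, 2) - (7 + 1))*b(-8) = ((-1 - 2) - (7 + 1))*(-7 + 4*(-8)²) = (-3 - 1*8)*(-7 + 4*64) = (-3 - 8)*(-7 + 256) = -11*249 = -2739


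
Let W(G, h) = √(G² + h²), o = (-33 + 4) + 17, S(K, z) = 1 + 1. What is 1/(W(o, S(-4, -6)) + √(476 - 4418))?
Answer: 1/(2*√37 + 3*I*√438) ≈ 0.0029745 - 0.015351*I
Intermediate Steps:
S(K, z) = 2
o = -12 (o = -29 + 17 = -12)
1/(W(o, S(-4, -6)) + √(476 - 4418)) = 1/(√((-12)² + 2²) + √(476 - 4418)) = 1/(√(144 + 4) + √(-3942)) = 1/(√148 + 3*I*√438) = 1/(2*√37 + 3*I*√438)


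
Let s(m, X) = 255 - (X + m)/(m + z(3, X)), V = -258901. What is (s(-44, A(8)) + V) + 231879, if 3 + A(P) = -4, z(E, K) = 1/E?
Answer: -3506630/131 ≈ -26768.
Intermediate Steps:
A(P) = -7 (A(P) = -3 - 4 = -7)
s(m, X) = 255 - (X + m)/(⅓ + m) (s(m, X) = 255 - (X + m)/(m + 1/3) = 255 - (X + m)/(m + ⅓) = 255 - (X + m)/(⅓ + m))
(s(-44, A(8)) + V) + 231879 = (3*(85 - 1*(-7) + 254*(-44))/(1 + 3*(-44)) - 258901) + 231879 = (3*(85 + 7 - 11176)/(1 - 132) - 258901) + 231879 = (3*(-11084)/(-131) - 258901) + 231879 = (3*(-1/131)*(-11084) - 258901) + 231879 = (33252/131 - 258901) + 231879 = -33882779/131 + 231879 = -3506630/131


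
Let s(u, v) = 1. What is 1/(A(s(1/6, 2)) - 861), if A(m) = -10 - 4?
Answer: -1/875 ≈ -0.0011429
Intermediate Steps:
A(m) = -14
1/(A(s(1/6, 2)) - 861) = 1/(-14 - 861) = 1/(-875) = -1/875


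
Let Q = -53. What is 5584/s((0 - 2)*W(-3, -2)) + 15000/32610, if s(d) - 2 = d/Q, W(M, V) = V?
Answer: 160875412/55437 ≈ 2901.9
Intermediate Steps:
s(d) = 2 - d/53 (s(d) = 2 + d/(-53) = 2 + d*(-1/53) = 2 - d/53)
5584/s((0 - 2)*W(-3, -2)) + 15000/32610 = 5584/(2 - (0 - 2)*(-2)/53) + 15000/32610 = 5584/(2 - (-2)*(-2)/53) + 15000*(1/32610) = 5584/(2 - 1/53*4) + 500/1087 = 5584/(2 - 4/53) + 500/1087 = 5584/(102/53) + 500/1087 = 5584*(53/102) + 500/1087 = 147976/51 + 500/1087 = 160875412/55437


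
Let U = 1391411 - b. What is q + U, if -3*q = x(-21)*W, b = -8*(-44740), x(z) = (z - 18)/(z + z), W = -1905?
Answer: 14477129/14 ≈ 1.0341e+6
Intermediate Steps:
x(z) = (-18 + z)/(2*z) (x(z) = (-18 + z)/((2*z)) = (-18 + z)*(1/(2*z)) = (-18 + z)/(2*z))
b = 357920
q = 8255/14 (q = -(1/2)*(-18 - 21)/(-21)*(-1905)/3 = -(1/2)*(-1/21)*(-39)*(-1905)/3 = -13*(-1905)/42 = -1/3*(-24765/14) = 8255/14 ≈ 589.64)
U = 1033491 (U = 1391411 - 1*357920 = 1391411 - 357920 = 1033491)
q + U = 8255/14 + 1033491 = 14477129/14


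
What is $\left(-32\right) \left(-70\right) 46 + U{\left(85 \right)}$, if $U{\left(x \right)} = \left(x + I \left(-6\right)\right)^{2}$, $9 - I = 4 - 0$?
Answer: $106065$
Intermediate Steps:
$I = 5$ ($I = 9 - \left(4 - 0\right) = 9 - \left(4 + 0\right) = 9 - 4 = 5$)
$U{\left(x \right)} = \left(-30 + x\right)^{2}$ ($U{\left(x \right)} = \left(x + 5 \left(-6\right)\right)^{2} = \left(x - 30\right)^{2} = \left(-30 + x\right)^{2}$)
$\left(-32\right) \left(-70\right) 46 + U{\left(85 \right)} = \left(-32\right) \left(-70\right) 46 + \left(-30 + 85\right)^{2} = 2240 \cdot 46 + 55^{2} = 103040 + 3025 = 106065$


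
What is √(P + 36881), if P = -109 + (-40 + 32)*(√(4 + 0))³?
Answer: 2*√9177 ≈ 191.59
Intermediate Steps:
P = -173 (P = -109 - 8*(√4)³ = -109 - 8*2³ = -109 - 8*8 = -109 - 64 = -173)
√(P + 36881) = √(-173 + 36881) = √36708 = 2*√9177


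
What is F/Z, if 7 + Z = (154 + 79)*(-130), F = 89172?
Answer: -29724/10099 ≈ -2.9433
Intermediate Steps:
Z = -30297 (Z = -7 + (154 + 79)*(-130) = -7 + 233*(-130) = -7 - 30290 = -30297)
F/Z = 89172/(-30297) = 89172*(-1/30297) = -29724/10099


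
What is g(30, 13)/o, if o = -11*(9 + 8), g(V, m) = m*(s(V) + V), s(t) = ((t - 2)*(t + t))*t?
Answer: -655590/187 ≈ -3505.8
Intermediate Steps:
s(t) = 2*t²*(-2 + t) (s(t) = ((-2 + t)*(2*t))*t = (2*t*(-2 + t))*t = 2*t²*(-2 + t))
g(V, m) = m*(V + 2*V²*(-2 + V)) (g(V, m) = m*(2*V²*(-2 + V) + V) = m*(V + 2*V²*(-2 + V)))
o = -187 (o = -11*17 = -187)
g(30, 13)/o = (30*13*(1 + 2*30*(-2 + 30)))/(-187) = (30*13*(1 + 2*30*28))*(-1/187) = (30*13*(1 + 1680))*(-1/187) = (30*13*1681)*(-1/187) = 655590*(-1/187) = -655590/187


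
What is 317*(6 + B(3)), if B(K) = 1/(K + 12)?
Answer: 28847/15 ≈ 1923.1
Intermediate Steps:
B(K) = 1/(12 + K)
317*(6 + B(3)) = 317*(6 + 1/(12 + 3)) = 317*(6 + 1/15) = 317*(91/15) = 28847/15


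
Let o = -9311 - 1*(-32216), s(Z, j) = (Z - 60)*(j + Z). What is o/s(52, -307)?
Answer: 1527/136 ≈ 11.228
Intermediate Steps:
s(Z, j) = (-60 + Z)*(Z + j)
o = 22905 (o = -9311 + 32216 = 22905)
o/s(52, -307) = 22905/(52**2 - 60*52 - 60*(-307) + 52*(-307)) = 22905/(2704 - 3120 + 18420 - 15964) = 22905/2040 = 22905*(1/2040) = 1527/136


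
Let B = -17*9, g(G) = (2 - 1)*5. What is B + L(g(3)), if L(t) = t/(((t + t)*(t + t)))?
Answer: -3059/20 ≈ -152.95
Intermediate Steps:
g(G) = 5 (g(G) = 1*5 = 5)
B = -153
L(t) = 1/(4*t) (L(t) = t/(((2*t)*(2*t))) = t/((4*t²)) = t*(1/(4*t²)) = 1/(4*t))
B + L(g(3)) = -153 + (¼)/5 = -153 + (¼)*(⅕) = -153 + 1/20 = -3059/20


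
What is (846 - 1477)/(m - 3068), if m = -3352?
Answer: 631/6420 ≈ 0.098287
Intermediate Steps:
(846 - 1477)/(m - 3068) = (846 - 1477)/(-3352 - 3068) = -631/(-6420) = -631*(-1/6420) = 631/6420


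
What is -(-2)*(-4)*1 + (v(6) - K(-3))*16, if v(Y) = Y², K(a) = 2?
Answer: 536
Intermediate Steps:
-(-2)*(-4)*1 + (v(6) - K(-3))*16 = -(-2)*(-4)*1 + (6² - 1*2)*16 = -2*4*1 + (36 - 2)*16 = -8*1 + 34*16 = -8 + 544 = 536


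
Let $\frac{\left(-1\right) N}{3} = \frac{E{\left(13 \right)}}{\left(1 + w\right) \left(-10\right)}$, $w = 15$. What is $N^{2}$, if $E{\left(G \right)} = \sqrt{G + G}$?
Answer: $\frac{117}{12800} \approx 0.0091406$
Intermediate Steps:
$E{\left(G \right)} = \sqrt{2} \sqrt{G}$ ($E{\left(G \right)} = \sqrt{2 G} = \sqrt{2} \sqrt{G}$)
$N = \frac{3 \sqrt{26}}{160}$ ($N = - 3 \frac{\sqrt{2} \sqrt{13}}{\left(1 + 15\right) \left(-10\right)} = - 3 \frac{\sqrt{26}}{16 \left(-10\right)} = - 3 \frac{\sqrt{26}}{-160} = - 3 \sqrt{26} \left(- \frac{1}{160}\right) = - 3 \left(- \frac{\sqrt{26}}{160}\right) = \frac{3 \sqrt{26}}{160} \approx 0.095607$)
$N^{2} = \left(\frac{3 \sqrt{26}}{160}\right)^{2} = \frac{117}{12800}$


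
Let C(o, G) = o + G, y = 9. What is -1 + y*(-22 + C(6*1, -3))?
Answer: -172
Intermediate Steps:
C(o, G) = G + o
-1 + y*(-22 + C(6*1, -3)) = -1 + 9*(-22 + (-3 + 6*1)) = -1 + 9*(-22 + (-3 + 6)) = -1 + 9*(-22 + 3) = -1 + 9*(-19) = -1 - 171 = -172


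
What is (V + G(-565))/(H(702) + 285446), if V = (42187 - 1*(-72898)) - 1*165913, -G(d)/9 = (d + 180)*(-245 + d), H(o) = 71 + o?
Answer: -2857478/286219 ≈ -9.9835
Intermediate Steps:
G(d) = -9*(-245 + d)*(180 + d) (G(d) = -9*(d + 180)*(-245 + d) = -9*(180 + d)*(-245 + d) = -9*(-245 + d)*(180 + d))
V = -50828 (V = (42187 + 72898) - 165913 = 115085 - 165913 = -50828)
(V + G(-565))/(H(702) + 285446) = (-50828 + (396900 - 9*(-565)² + 585*(-565)))/((71 + 702) + 285446) = (-50828 + (396900 - 9*319225 - 330525))/(773 + 285446) = (-50828 + (396900 - 2873025 - 330525))/286219 = (-50828 - 2806650)*(1/286219) = -2857478*1/286219 = -2857478/286219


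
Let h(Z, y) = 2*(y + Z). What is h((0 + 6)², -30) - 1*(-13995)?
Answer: 14007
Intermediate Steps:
h(Z, y) = 2*Z + 2*y (h(Z, y) = 2*(Z + y) = 2*Z + 2*y)
h((0 + 6)², -30) - 1*(-13995) = (2*(0 + 6)² + 2*(-30)) - 1*(-13995) = (2*6² - 60) + 13995 = (2*36 - 60) + 13995 = (72 - 60) + 13995 = 12 + 13995 = 14007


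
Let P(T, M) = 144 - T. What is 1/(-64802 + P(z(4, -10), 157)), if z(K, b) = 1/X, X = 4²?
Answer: -16/1034529 ≈ -1.5466e-5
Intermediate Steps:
X = 16
z(K, b) = 1/16
1/(-64802 + P(z(4, -10), 157)) = 1/(-64802 + (144 - 1*1/16)) = 1/(-64802 + (144 - 1/16)) = 1/(-64802 + 2303/16) = 1/(-1034529/16) = -16/1034529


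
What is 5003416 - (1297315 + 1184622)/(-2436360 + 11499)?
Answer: 12132590807113/2424861 ≈ 5.0034e+6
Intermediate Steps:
5003416 - (1297315 + 1184622)/(-2436360 + 11499) = 5003416 - 2481937/(-2424861) = 5003416 - 2481937*(-1)/2424861 = 5003416 - 1*(-2481937/2424861) = 5003416 + 2481937/2424861 = 12132590807113/2424861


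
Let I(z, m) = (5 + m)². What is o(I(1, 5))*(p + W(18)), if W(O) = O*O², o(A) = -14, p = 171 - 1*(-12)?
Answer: -84210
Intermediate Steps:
p = 183 (p = 171 + 12 = 183)
W(O) = O³
o(I(1, 5))*(p + W(18)) = -14*(183 + 18³) = -14*(183 + 5832) = -14*6015 = -84210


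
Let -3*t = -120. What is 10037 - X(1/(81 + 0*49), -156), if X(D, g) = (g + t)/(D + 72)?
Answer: 58555217/5833 ≈ 10039.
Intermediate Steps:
t = 40 (t = -⅓*(-120) = 40)
X(D, g) = (40 + g)/(72 + D) (X(D, g) = (g + 40)/(D + 72) = (40 + g)/(72 + D))
10037 - X(1/(81 + 0*49), -156) = 10037 - (40 - 156)/(72 + 1/(81 + 0*49)) = 10037 - (-116)/(72 + 1/(81 + 0)) = 10037 - (-116)/(72 + 1/81) = 10037 - (-116)/5833/81 = 10037 - 81*(-116)/5833 = 10037 - 1*(-9396/5833) = 10037 + 9396/5833 = 58555217/5833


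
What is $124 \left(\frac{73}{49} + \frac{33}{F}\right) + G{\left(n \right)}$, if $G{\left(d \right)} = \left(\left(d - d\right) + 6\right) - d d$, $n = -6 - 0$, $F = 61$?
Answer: $\frac{107056}{2989} \approx 35.817$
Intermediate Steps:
$n = -6$ ($n = -6 + 0 = -6$)
$G{\left(d \right)} = - 6 d^{2}$ ($G{\left(d \right)} = \left(0 + 6\right) \left(- d^{2}\right) = 6 \left(- d^{2}\right) = - 6 d^{2}$)
$124 \left(\frac{73}{49} + \frac{33}{F}\right) + G{\left(n \right)} = 124 \left(\frac{73}{49} + \frac{33}{61}\right) - 6 \left(-6\right)^{2} = 124 \left(73 \cdot \frac{1}{49} + 33 \cdot \frac{1}{61}\right) - 216 = 124 \left(\frac{73}{49} + \frac{33}{61}\right) - 216 = 124 \cdot \frac{6070}{2989} - 216 = \frac{752680}{2989} - 216 = \frac{107056}{2989}$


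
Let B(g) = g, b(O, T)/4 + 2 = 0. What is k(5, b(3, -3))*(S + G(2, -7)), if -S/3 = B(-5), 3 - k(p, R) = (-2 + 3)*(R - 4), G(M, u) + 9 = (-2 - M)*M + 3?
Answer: 15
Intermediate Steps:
b(O, T) = -8 (b(O, T) = -8 + 4*0 = -8 + 0 = -8)
G(M, u) = -6 + M*(-2 - M) (G(M, u) = -9 + ((-2 - M)*M + 3) = -9 + (M*(-2 - M) + 3) = -9 + (3 + M*(-2 - M)) = -6 + M*(-2 - M))
k(p, R) = 7 - R (k(p, R) = 3 - (-2 + 3)*(R - 4) = 3 - (-4 + R) = 3 + (4 - R) = 7 - R)
S = 15 (S = -3*(-5) = 15)
k(5, b(3, -3))*(S + G(2, -7)) = (7 - 1*(-8))*(15 + (-6 - 1*2² - 2*2)) = (7 + 8)*(15 + (-6 - 1*4 - 4)) = 15*(15 + (-6 - 4 - 4)) = 15*(15 - 14) = 15*1 = 15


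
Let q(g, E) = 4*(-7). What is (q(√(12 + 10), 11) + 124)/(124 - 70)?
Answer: 16/9 ≈ 1.7778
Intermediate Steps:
q(g, E) = -28
(q(√(12 + 10), 11) + 124)/(124 - 70) = (-28 + 124)/(124 - 70) = 96/54 = 96*(1/54) = 16/9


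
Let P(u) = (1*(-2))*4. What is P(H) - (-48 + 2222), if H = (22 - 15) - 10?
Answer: -2182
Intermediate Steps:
H = -3 (H = 7 - 10 = -3)
P(u) = -8 (P(u) = -2*4 = -8)
P(H) - (-48 + 2222) = -8 - (-48 + 2222) = -8 - 1*2174 = -8 - 2174 = -2182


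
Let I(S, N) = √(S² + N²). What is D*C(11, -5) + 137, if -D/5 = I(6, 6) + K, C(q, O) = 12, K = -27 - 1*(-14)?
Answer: 917 - 360*√2 ≈ 407.88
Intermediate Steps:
K = -13 (K = -27 + 14 = -13)
I(S, N) = √(N² + S²)
D = 65 - 30*√2 (D = -5*(√(6² + 6²) - 13) = -5*(√(36 + 36) - 13) = -5*(√72 - 13) = -5*(6*√2 - 13) = -5*(-13 + 6*√2) = 65 - 30*√2 ≈ 22.574)
D*C(11, -5) + 137 = (65 - 30*√2)*12 + 137 = (780 - 360*√2) + 137 = 917 - 360*√2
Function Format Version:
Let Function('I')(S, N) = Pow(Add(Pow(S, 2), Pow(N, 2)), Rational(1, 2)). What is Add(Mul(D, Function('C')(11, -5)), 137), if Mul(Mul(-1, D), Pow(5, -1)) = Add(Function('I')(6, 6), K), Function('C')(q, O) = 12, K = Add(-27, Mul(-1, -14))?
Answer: Add(917, Mul(-360, Pow(2, Rational(1, 2)))) ≈ 407.88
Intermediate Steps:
K = -13 (K = Add(-27, 14) = -13)
Function('I')(S, N) = Pow(Add(Pow(N, 2), Pow(S, 2)), Rational(1, 2))
D = Add(65, Mul(-30, Pow(2, Rational(1, 2)))) (D = Mul(-5, Add(Pow(Add(Pow(6, 2), Pow(6, 2)), Rational(1, 2)), -13)) = Mul(-5, Add(Pow(Add(36, 36), Rational(1, 2)), -13)) = Mul(-5, Add(Pow(72, Rational(1, 2)), -13)) = Mul(-5, Add(Mul(6, Pow(2, Rational(1, 2))), -13)) = Mul(-5, Add(-13, Mul(6, Pow(2, Rational(1, 2))))) = Add(65, Mul(-30, Pow(2, Rational(1, 2)))) ≈ 22.574)
Add(Mul(D, Function('C')(11, -5)), 137) = Add(Mul(Add(65, Mul(-30, Pow(2, Rational(1, 2)))), 12), 137) = Add(Add(780, Mul(-360, Pow(2, Rational(1, 2)))), 137) = Add(917, Mul(-360, Pow(2, Rational(1, 2))))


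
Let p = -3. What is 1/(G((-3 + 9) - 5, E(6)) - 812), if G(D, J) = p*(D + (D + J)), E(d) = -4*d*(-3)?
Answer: -1/1034 ≈ -0.00096712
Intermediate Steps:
E(d) = 12*d
G(D, J) = -6*D - 3*J (G(D, J) = -3*(D + (D + J)) = -3*(J + 2*D) = -6*D - 3*J)
1/(G((-3 + 9) - 5, E(6)) - 812) = 1/((-6*((-3 + 9) - 5) - 36*6) - 812) = 1/((-6*(6 - 5) - 3*72) - 812) = 1/((-6*1 - 216) - 812) = 1/((-6 - 216) - 812) = 1/(-222 - 812) = 1/(-1034) = -1/1034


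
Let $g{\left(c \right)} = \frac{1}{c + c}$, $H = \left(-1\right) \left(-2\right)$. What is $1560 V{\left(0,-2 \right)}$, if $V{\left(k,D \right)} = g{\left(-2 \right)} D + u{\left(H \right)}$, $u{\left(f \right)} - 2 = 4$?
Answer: $10140$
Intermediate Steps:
$H = 2$
$u{\left(f \right)} = 6$ ($u{\left(f \right)} = 2 + 4 = 6$)
$g{\left(c \right)} = \frac{1}{2 c}$
$V{\left(k,D \right)} = 6 - \frac{D}{4}$ ($V{\left(k,D \right)} = \frac{1}{2 \left(-2\right)} D + 6 = \frac{1}{2} \left(- \frac{1}{2}\right) D + 6 = - \frac{D}{4} + 6 = 6 - \frac{D}{4}$)
$1560 V{\left(0,-2 \right)} = 1560 \left(6 - - \frac{1}{2}\right) = 1560 \left(6 + \frac{1}{2}\right) = 1560 \cdot \frac{13}{2} = 10140$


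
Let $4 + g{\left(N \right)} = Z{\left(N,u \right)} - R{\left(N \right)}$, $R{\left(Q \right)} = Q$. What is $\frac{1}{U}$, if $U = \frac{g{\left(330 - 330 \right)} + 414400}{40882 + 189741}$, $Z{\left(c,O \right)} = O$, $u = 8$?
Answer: $\frac{1093}{1964} \approx 0.55652$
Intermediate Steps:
$g{\left(N \right)} = 4 - N$ ($g{\left(N \right)} = -4 - \left(-8 + N\right) = 4 - N$)
$U = \frac{1964}{1093}$ ($U = \frac{\left(4 - \left(330 - 330\right)\right) + 414400}{40882 + 189741} = \frac{\left(4 - \left(330 - 330\right)\right) + 414400}{230623} = \left(\left(4 - 0\right) + 414400\right) \frac{1}{230623} = \left(\left(4 + 0\right) + 414400\right) \frac{1}{230623} = \left(4 + 414400\right) \frac{1}{230623} = 414404 \cdot \frac{1}{230623} = \frac{1964}{1093} \approx 1.7969$)
$\frac{1}{U} = \frac{1}{\frac{1964}{1093}} = \frac{1093}{1964}$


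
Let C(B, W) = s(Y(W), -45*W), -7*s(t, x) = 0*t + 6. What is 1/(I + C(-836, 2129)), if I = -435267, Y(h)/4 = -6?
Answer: -7/3046875 ≈ -2.2974e-6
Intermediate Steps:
Y(h) = -24 (Y(h) = 4*(-6) = -24)
s(t, x) = -6/7 (s(t, x) = -(0*t + 6)/7 = -(0 + 6)/7 = -⅐*6 = -6/7)
C(B, W) = -6/7
1/(I + C(-836, 2129)) = 1/(-435267 - 6/7) = 1/(-3046875/7) = -7/3046875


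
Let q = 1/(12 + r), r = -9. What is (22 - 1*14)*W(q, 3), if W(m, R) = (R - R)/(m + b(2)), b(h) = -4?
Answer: 0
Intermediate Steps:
q = ⅓ (q = 1/(12 - 9) = 1/3 = ⅓ ≈ 0.33333)
W(m, R) = 0 (W(m, R) = (R - R)/(m - 4) = 0/(-4 + m) = 0)
(22 - 1*14)*W(q, 3) = (22 - 1*14)*0 = (22 - 14)*0 = 8*0 = 0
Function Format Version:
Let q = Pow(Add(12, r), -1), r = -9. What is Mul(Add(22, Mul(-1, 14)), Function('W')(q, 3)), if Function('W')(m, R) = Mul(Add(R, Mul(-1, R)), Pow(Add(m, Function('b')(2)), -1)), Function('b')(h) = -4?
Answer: 0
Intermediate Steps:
q = Rational(1, 3) (q = Pow(Add(12, -9), -1) = Pow(3, -1) = Rational(1, 3) ≈ 0.33333)
Function('W')(m, R) = 0 (Function('W')(m, R) = Mul(Add(R, Mul(-1, R)), Pow(Add(m, -4), -1)) = Mul(0, Pow(Add(-4, m), -1)) = 0)
Mul(Add(22, Mul(-1, 14)), Function('W')(q, 3)) = Mul(Add(22, Mul(-1, 14)), 0) = Mul(Add(22, -14), 0) = Mul(8, 0) = 0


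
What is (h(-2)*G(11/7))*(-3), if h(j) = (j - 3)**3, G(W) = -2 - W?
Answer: -9375/7 ≈ -1339.3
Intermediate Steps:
h(j) = (-3 + j)**3
(h(-2)*G(11/7))*(-3) = ((-3 - 2)**3*(-2 - 11/7))*(-3) = ((-5)**3*(-2 - 11/7))*(-3) = -125*(-2 - 1*11/7)*(-3) = -125*(-2 - 11/7)*(-3) = -125*(-25/7)*(-3) = (3125/7)*(-3) = -9375/7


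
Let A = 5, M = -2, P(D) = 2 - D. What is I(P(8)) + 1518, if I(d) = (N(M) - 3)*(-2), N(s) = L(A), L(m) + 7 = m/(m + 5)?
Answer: 1537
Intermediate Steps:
L(m) = -7 + m/(5 + m) (L(m) = -7 + m/(m + 5) = -7 + m/(5 + m))
N(s) = -13/2 (N(s) = (-35 - 6*5)/(5 + 5) = (-35 - 30)/10 = (1/10)*(-65) = -13/2)
I(d) = 19 (I(d) = (-13/2 - 3)*(-2) = -19/2*(-2) = 19)
I(P(8)) + 1518 = 19 + 1518 = 1537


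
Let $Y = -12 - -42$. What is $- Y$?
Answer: $-30$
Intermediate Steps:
$Y = 30$ ($Y = -12 + 42 = 30$)
$- Y = \left(-1\right) 30 = -30$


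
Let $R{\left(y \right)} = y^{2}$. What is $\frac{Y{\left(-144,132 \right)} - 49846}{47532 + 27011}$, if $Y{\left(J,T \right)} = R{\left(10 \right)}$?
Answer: $- \frac{49746}{74543} \approx -0.66735$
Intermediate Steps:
$Y{\left(J,T \right)} = 100$ ($Y{\left(J,T \right)} = 10^{2} = 100$)
$\frac{Y{\left(-144,132 \right)} - 49846}{47532 + 27011} = \frac{100 - 49846}{47532 + 27011} = - \frac{49746}{74543}$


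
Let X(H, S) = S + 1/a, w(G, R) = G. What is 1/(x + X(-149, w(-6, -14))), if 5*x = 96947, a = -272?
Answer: 1360/26361419 ≈ 5.1591e-5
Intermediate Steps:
x = 96947/5 (x = (1/5)*96947 = 96947/5 ≈ 19389.)
X(H, S) = -1/272 + S (X(H, S) = S + 1/(-272) = S - 1/272 = -1/272 + S)
1/(x + X(-149, w(-6, -14))) = 1/(96947/5 + (-1/272 - 6)) = 1/(96947/5 - 1633/272) = 1/(26361419/1360) = 1360/26361419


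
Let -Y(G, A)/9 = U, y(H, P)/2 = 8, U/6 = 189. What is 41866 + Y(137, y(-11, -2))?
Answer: 31660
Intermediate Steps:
U = 1134 (U = 6*189 = 1134)
y(H, P) = 16 (y(H, P) = 2*8 = 16)
Y(G, A) = -10206 (Y(G, A) = -9*1134 = -10206)
41866 + Y(137, y(-11, -2)) = 41866 - 10206 = 31660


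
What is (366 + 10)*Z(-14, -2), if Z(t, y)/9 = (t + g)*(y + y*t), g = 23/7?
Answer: -6598800/7 ≈ -9.4269e+5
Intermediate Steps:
g = 23/7 (g = 23*(1/7) = 23/7 ≈ 3.2857)
Z(t, y) = 9*(23/7 + t)*(y + t*y) (Z(t, y) = 9*((t + 23/7)*(y + y*t)) = 9*((23/7 + t)*(y + t*y)) = 9*(23/7 + t)*(y + t*y))
(366 + 10)*Z(-14, -2) = (366 + 10)*((9/7)*(-2)*(23 + 7*(-14)**2 + 30*(-14))) = 376*((9/7)*(-2)*(23 + 7*196 - 420)) = 376*((9/7)*(-2)*(23 + 1372 - 420)) = 376*((9/7)*(-2)*975) = 376*(-17550/7) = -6598800/7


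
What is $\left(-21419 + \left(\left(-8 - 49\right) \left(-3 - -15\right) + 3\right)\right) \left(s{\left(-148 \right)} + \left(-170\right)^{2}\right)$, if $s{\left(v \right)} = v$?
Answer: $-635419200$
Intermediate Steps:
$\left(-21419 + \left(\left(-8 - 49\right) \left(-3 - -15\right) + 3\right)\right) \left(s{\left(-148 \right)} + \left(-170\right)^{2}\right) = \left(-21419 + \left(\left(-8 - 49\right) \left(-3 - -15\right) + 3\right)\right) \left(-148 + \left(-170\right)^{2}\right) = \left(-21419 + \left(\left(-8 - 49\right) \left(-3 + 15\right) + 3\right)\right) \left(-148 + 28900\right) = \left(-21419 + \left(\left(-57\right) 12 + 3\right)\right) 28752 = \left(-21419 + \left(-684 + 3\right)\right) 28752 = \left(-21419 - 681\right) 28752 = \left(-22100\right) 28752 = -635419200$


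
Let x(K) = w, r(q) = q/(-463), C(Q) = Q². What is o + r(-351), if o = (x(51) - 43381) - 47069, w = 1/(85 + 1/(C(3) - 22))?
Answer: -46233304877/511152 ≈ -90449.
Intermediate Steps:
r(q) = -q/463 (r(q) = q*(-1/463) = -q/463)
w = 13/1104 (w = 1/(85 + 1/(3² - 22)) = 1/(85 + 1/(9 - 22)) = 1/(85 + 1/(-13)) = 1/(85 - 1/13) = 1/(1104/13) = 13/1104 ≈ 0.011775)
x(K) = 13/1104
o = -99856787/1104 (o = (13/1104 - 43381) - 47069 = -47892611/1104 - 47069 = -99856787/1104 ≈ -90450.)
o + r(-351) = -99856787/1104 - 1/463*(-351) = -99856787/1104 + 351/463 = -46233304877/511152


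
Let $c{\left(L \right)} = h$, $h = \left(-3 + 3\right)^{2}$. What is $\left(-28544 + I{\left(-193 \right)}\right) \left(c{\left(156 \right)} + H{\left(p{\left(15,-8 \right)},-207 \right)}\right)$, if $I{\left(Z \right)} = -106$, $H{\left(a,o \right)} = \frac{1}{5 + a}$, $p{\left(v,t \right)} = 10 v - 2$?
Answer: $- \frac{9550}{51} \approx -187.25$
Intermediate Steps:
$p{\left(v,t \right)} = -2 + 10 v$
$h = 0$ ($h = 0^{2} = 0$)
$c{\left(L \right)} = 0$
$\left(-28544 + I{\left(-193 \right)}\right) \left(c{\left(156 \right)} + H{\left(p{\left(15,-8 \right)},-207 \right)}\right) = \left(-28544 - 106\right) \left(0 + \frac{1}{5 + \left(-2 + 10 \cdot 15\right)}\right) = - 28650 \left(0 + \frac{1}{5 + \left(-2 + 150\right)}\right) = - 28650 \left(0 + \frac{1}{5 + 148}\right) = - 28650 \left(0 + \frac{1}{153}\right) = \left(-28650\right) \frac{1}{153} = - \frac{9550}{51}$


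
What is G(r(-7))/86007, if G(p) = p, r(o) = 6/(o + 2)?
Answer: -2/143345 ≈ -1.3952e-5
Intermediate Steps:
r(o) = 6/(2 + o)
G(r(-7))/86007 = (6/(2 - 7))/86007 = (6/(-5))*(1/86007) = (6*(-⅕))*(1/86007) = -6/5*1/86007 = -2/143345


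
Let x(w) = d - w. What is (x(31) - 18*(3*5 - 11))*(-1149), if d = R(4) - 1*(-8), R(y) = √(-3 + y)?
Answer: 108006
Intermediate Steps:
d = 9 (d = √(-3 + 4) - 1*(-8) = √1 + 8 = 1 + 8 = 9)
x(w) = 9 - w
(x(31) - 18*(3*5 - 11))*(-1149) = ((9 - 1*31) - 18*(3*5 - 11))*(-1149) = ((9 - 31) - 18*(15 - 11))*(-1149) = (-22 - 18*4)*(-1149) = (-22 - 72)*(-1149) = -94*(-1149) = 108006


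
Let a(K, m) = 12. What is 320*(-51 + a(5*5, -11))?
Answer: -12480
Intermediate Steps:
320*(-51 + a(5*5, -11)) = 320*(-51 + 12) = 320*(-39) = -12480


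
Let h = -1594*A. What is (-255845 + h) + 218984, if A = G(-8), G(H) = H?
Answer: -24109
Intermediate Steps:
A = -8
h = 12752 (h = -1594*(-8) = 12752)
(-255845 + h) + 218984 = (-255845 + 12752) + 218984 = -243093 + 218984 = -24109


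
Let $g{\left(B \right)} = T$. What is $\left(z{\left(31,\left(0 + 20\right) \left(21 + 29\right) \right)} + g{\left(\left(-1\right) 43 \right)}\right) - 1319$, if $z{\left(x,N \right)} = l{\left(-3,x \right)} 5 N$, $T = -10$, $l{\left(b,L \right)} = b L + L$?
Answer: $-311329$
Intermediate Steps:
$l{\left(b,L \right)} = L + L b$ ($l{\left(b,L \right)} = L b + L = L + L b$)
$g{\left(B \right)} = -10$
$z{\left(x,N \right)} = - 10 N x$ ($z{\left(x,N \right)} = x \left(1 - 3\right) 5 N = x \left(-2\right) 5 N = - 2 x 5 N = - 10 x N = - 10 N x$)
$\left(z{\left(31,\left(0 + 20\right) \left(21 + 29\right) \right)} + g{\left(\left(-1\right) 43 \right)}\right) - 1319 = \left(\left(-10\right) \left(0 + 20\right) \left(21 + 29\right) 31 - 10\right) - 1319 = \left(\left(-10\right) 20 \cdot 50 \cdot 31 - 10\right) - 1319 = \left(\left(-10\right) 1000 \cdot 31 - 10\right) - 1319 = \left(-310000 - 10\right) - 1319 = -310010 - 1319 = -311329$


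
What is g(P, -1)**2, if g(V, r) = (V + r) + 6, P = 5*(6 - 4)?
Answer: 225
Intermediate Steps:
P = 10 (P = 5*2 = 10)
g(V, r) = 6 + V + r
g(P, -1)**2 = (6 + 10 - 1)**2 = 15**2 = 225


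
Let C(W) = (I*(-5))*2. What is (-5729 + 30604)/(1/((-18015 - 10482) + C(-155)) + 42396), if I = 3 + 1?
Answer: 709857875/1209854651 ≈ 0.58673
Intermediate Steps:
I = 4
C(W) = -40 (C(W) = (4*(-5))*2 = -20*2 = -40)
(-5729 + 30604)/(1/((-18015 - 10482) + C(-155)) + 42396) = (-5729 + 30604)/(1/((-18015 - 10482) - 40) + 42396) = 24875/(1/(-28497 - 40) + 42396) = 24875/(1/(-28537) + 42396) = 24875/(-1/28537 + 42396) = 24875/(1209854651/28537) = 24875*(28537/1209854651) = 709857875/1209854651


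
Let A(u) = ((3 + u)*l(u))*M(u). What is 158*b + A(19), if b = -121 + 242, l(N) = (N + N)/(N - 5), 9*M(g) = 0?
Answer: 19118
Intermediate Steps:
M(g) = 0 (M(g) = (⅑)*0 = 0)
l(N) = 2*N/(-5 + N) (l(N) = (2*N)/(-5 + N) = 2*N/(-5 + N))
b = 121
A(u) = 0 (A(u) = ((3 + u)*(2*u/(-5 + u)))*0 = (2*u*(3 + u)/(-5 + u))*0 = 0)
158*b + A(19) = 158*121 + 0 = 19118 + 0 = 19118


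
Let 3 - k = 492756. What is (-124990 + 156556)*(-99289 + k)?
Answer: -18688397772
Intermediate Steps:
k = -492753 (k = 3 - 1*492756 = 3 - 492756 = -492753)
(-124990 + 156556)*(-99289 + k) = (-124990 + 156556)*(-99289 - 492753) = 31566*(-592042) = -18688397772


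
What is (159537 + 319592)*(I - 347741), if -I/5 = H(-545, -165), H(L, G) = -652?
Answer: -165050837049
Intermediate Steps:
I = 3260 (I = -5*(-652) = 3260)
(159537 + 319592)*(I - 347741) = (159537 + 319592)*(3260 - 347741) = 479129*(-344481) = -165050837049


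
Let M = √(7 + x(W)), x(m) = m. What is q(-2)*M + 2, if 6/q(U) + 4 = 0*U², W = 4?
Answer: 2 - 3*√11/2 ≈ -2.9749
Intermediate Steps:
q(U) = -3/2 (q(U) = 6/(-4 + 0*U²) = 6/(-4 + 0) = 6/(-4) = 6*(-¼) = -3/2)
M = √11 (M = √(7 + 4) = √11 ≈ 3.3166)
q(-2)*M + 2 = -3*√11/2 + 2 = 2 - 3*√11/2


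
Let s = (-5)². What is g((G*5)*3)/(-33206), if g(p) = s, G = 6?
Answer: -25/33206 ≈ -0.00075288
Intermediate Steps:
s = 25
g(p) = 25
g((G*5)*3)/(-33206) = 25/(-33206) = 25*(-1/33206) = -25/33206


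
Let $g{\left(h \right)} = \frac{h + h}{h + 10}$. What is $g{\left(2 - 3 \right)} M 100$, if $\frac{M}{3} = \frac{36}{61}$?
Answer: $- \frac{2400}{61} \approx -39.344$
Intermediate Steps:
$M = \frac{108}{61}$ ($M = 3 \cdot \frac{36}{61} = \frac{108}{61} \approx 1.7705$)
$g{\left(h \right)} = \frac{2 h}{10 + h}$
$g{\left(2 - 3 \right)} M 100 = \frac{2 \left(2 - 3\right)}{10 + \left(2 - 3\right)} \frac{108}{61} \cdot 100 = 2 \left(-1\right) \frac{1}{10 - 1} \cdot \frac{108}{61} \cdot 100 = 2 \left(-1\right) \frac{1}{9} \cdot \frac{108}{61} \cdot 100 = \left(- \frac{2}{9}\right) \frac{108}{61} \cdot 100 = \left(- \frac{24}{61}\right) 100 = - \frac{2400}{61}$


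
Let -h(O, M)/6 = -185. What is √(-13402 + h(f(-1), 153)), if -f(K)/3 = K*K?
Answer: 2*I*√3073 ≈ 110.87*I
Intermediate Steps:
f(K) = -3*K² (f(K) = -3*K*K = -3*K²)
h(O, M) = 1110 (h(O, M) = -6*(-185) = 1110)
√(-13402 + h(f(-1), 153)) = √(-13402 + 1110) = √(-12292) = 2*I*√3073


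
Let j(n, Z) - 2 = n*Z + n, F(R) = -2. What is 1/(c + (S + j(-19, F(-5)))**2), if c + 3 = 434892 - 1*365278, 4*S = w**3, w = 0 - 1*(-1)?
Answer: 16/1121001 ≈ 1.4273e-5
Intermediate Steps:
w = 1 (w = 0 + 1 = 1)
j(n, Z) = 2 + n + Z*n (j(n, Z) = 2 + (n*Z + n) = 2 + (Z*n + n) = 2 + (n + Z*n) = 2 + n + Z*n)
S = 1/4 (S = (1/4)*1**3 = (1/4)*1 = 1/4 ≈ 0.25000)
c = 69611 (c = -3 + (434892 - 1*365278) = -3 + (434892 - 365278) = -3 + 69614 = 69611)
1/(c + (S + j(-19, F(-5)))**2) = 1/(69611 + (1/4 + (2 - 19 - 2*(-19)))**2) = 1/(69611 + (1/4 + (2 - 19 + 38))**2) = 1/(69611 + (1/4 + 21)**2) = 1/(69611 + (85/4)**2) = 1/(69611 + 7225/16) = 1/(1121001/16) = 16/1121001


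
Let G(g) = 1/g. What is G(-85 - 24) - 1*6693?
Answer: -729538/109 ≈ -6693.0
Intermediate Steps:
G(-85 - 24) - 1*6693 = 1/(-85 - 24) - 1*6693 = 1/(-109) - 6693 = -1/109 - 6693 = -729538/109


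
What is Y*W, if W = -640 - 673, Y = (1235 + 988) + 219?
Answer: -3206346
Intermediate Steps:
Y = 2442 (Y = 2223 + 219 = 2442)
W = -1313
Y*W = 2442*(-1313) = -3206346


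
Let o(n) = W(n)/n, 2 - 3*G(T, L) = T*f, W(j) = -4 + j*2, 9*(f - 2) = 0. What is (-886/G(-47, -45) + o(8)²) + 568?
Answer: 8681/16 ≈ 542.56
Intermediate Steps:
f = 2 (f = 2 + (⅑)*0 = 2 + 0 = 2)
W(j) = -4 + 2*j
G(T, L) = ⅔ - 2*T/3 (G(T, L) = ⅔ - T*2/3 = ⅔ - 2*T/3)
o(n) = (-4 + 2*n)/n
(-886/G(-47, -45) + o(8)²) + 568 = (-886/(⅔ - ⅔*(-47)) + (2 - 4/8)²) + 568 = (-886/(⅔ + 94/3) + (2 - 4*⅛)²) + 568 = (-886/32 + (2 - ½)²) + 568 = (-886*1/32 + (3/2)²) + 568 = (-443/16 + 9/4) + 568 = -407/16 + 568 = 8681/16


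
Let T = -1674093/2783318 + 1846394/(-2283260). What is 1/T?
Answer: -794379832085/1120186404809 ≈ -0.70915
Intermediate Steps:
T = -1120186404809/794379832085 (T = -1674093*1/2783318 + 1846394*(-1/2283260) = -1674093/2783318 - 923197/1141630 = -1120186404809/794379832085 ≈ -1.4101)
1/T = 1/(-1120186404809/794379832085) = -794379832085/1120186404809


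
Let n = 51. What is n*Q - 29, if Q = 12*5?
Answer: 3031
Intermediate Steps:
Q = 60
n*Q - 29 = 51*60 - 29 = 3060 - 29 = 3031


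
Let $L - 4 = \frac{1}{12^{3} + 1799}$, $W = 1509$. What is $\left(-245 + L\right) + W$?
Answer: $\frac{4472237}{3527} \approx 1268.0$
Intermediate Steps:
$L = \frac{14109}{3527}$ ($L = 4 + \frac{1}{12^{3} + 1799} = 4 + \frac{1}{1728 + 1799} = 4 + \frac{1}{3527} = \frac{14109}{3527} \approx 4.0003$)
$\left(-245 + L\right) + W = \left(-245 + \frac{14109}{3527}\right) + 1509 = - \frac{850006}{3527} + 1509 = \frac{4472237}{3527}$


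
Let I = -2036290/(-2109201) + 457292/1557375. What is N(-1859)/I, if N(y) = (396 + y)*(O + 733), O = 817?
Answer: -413823058889384375/229765993469 ≈ -1.8011e+6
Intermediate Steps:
I = 459531986938/364979656375 (I = -2036290*(-1/2109201) + 457292*(1/1557375) = 2036290/2109201 + 457292/1557375 = 459531986938/364979656375 ≈ 1.2591)
N(y) = 613800 + 1550*y (N(y) = (396 + y)*(817 + 733) = (396 + y)*1550 = 613800 + 1550*y)
N(-1859)/I = (613800 + 1550*(-1859))/(459531986938/364979656375) = (613800 - 2881450)*(364979656375/459531986938) = -2267650*364979656375/459531986938 = -413823058889384375/229765993469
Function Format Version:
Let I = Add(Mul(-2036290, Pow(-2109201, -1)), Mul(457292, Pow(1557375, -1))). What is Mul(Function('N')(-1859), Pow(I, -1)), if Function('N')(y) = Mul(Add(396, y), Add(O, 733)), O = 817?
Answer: Rational(-413823058889384375, 229765993469) ≈ -1.8011e+6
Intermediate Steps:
I = Rational(459531986938, 364979656375) (I = Add(Mul(-2036290, Rational(-1, 2109201)), Mul(457292, Rational(1, 1557375))) = Add(Rational(2036290, 2109201), Rational(457292, 1557375)) = Rational(459531986938, 364979656375) ≈ 1.2591)
Function('N')(y) = Add(613800, Mul(1550, y)) (Function('N')(y) = Mul(Add(396, y), Add(817, 733)) = Mul(Add(396, y), 1550) = Add(613800, Mul(1550, y)))
Mul(Function('N')(-1859), Pow(I, -1)) = Mul(Add(613800, Mul(1550, -1859)), Pow(Rational(459531986938, 364979656375), -1)) = Mul(Add(613800, -2881450), Rational(364979656375, 459531986938)) = Mul(-2267650, Rational(364979656375, 459531986938)) = Rational(-413823058889384375, 229765993469)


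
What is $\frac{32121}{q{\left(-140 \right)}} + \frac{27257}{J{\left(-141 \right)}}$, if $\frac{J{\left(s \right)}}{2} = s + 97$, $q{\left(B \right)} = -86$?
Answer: $- \frac{60125}{88} \approx -683.24$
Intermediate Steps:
$J{\left(s \right)} = 194 + 2 s$ ($J{\left(s \right)} = 2 \left(s + 97\right) = 2 \left(97 + s\right) = 194 + 2 s$)
$\frac{32121}{q{\left(-140 \right)}} + \frac{27257}{J{\left(-141 \right)}} = \frac{32121}{-86} + \frac{27257}{194 + 2 \left(-141\right)} = 32121 \left(- \frac{1}{86}\right) + \frac{27257}{194 - 282} = - \frac{747}{2} + \frac{27257}{-88} = - \frac{747}{2} + 27257 \left(- \frac{1}{88}\right) = - \frac{747}{2} - \frac{27257}{88} = - \frac{60125}{88}$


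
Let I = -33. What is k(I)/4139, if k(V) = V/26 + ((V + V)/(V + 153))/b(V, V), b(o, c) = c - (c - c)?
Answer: -977/3228420 ≈ -0.00030262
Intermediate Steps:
b(o, c) = c (b(o, c) = c - 1*0 = c + 0 = c)
k(V) = 2/(153 + V) + V/26 (k(V) = V/26 + ((V + V)/(V + 153))/V = V*(1/26) + ((2*V)/(153 + V))/V = V/26 + (2*V/(153 + V))/V = V/26 + 2/(153 + V) = 2/(153 + V) + V/26)
k(I)/4139 = ((52 + (-33)² + 153*(-33))/(26*(153 - 33)))/4139 = ((1/26)*(52 + 1089 - 5049)/120)*(1/4139) = ((1/26)*(1/120)*(-3908))*(1/4139) = -977/780*1/4139 = -977/3228420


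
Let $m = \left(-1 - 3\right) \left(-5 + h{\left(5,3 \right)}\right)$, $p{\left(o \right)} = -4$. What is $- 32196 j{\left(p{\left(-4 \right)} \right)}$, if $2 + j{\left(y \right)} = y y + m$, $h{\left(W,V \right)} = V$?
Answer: $-708312$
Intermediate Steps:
$m = 8$ ($m = \left(-1 - 3\right) \left(-5 + 3\right) = \left(-1 - 3\right) \left(-2\right) = \left(-4\right) \left(-2\right) = 8$)
$j{\left(y \right)} = 6 + y^{2}$ ($j{\left(y \right)} = -2 + \left(y y + 8\right) = -2 + \left(y^{2} + 8\right) = -2 + \left(8 + y^{2}\right) = 6 + y^{2}$)
$- 32196 j{\left(p{\left(-4 \right)} \right)} = - 32196 \left(6 + \left(-4\right)^{2}\right) = - 32196 \left(6 + 16\right) = \left(-32196\right) 22 = -708312$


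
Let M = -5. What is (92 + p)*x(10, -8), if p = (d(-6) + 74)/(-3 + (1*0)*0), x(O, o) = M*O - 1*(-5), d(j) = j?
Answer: -3120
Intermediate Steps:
x(O, o) = 5 - 5*O (x(O, o) = -5*O - 1*(-5) = -5*O + 5 = 5 - 5*O)
p = -68/3 (p = (-6 + 74)/(-3 + (1*0)*0) = 68/(-3 + 0*0) = 68/(-3 + 0) = 68/(-3) = 68*(-1/3) = -68/3 ≈ -22.667)
(92 + p)*x(10, -8) = (92 - 68/3)*(5 - 5*10) = 208*(5 - 50)/3 = (208/3)*(-45) = -3120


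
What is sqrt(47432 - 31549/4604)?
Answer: sqrt(251315531229)/2302 ≈ 217.77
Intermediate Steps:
sqrt(47432 - 31549/4604) = sqrt(218345379/4604) = sqrt(251315531229)/2302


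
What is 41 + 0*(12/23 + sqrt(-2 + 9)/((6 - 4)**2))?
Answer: 41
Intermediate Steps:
41 + 0*(12/23 + sqrt(-2 + 9)/((6 - 4)**2)) = 41 + 0*(12*(1/23) + sqrt(7)/(2**2)) = 41 + 0*(12/23 + sqrt(7)/4) = 41 + 0 = 41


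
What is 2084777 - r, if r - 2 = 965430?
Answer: 1119345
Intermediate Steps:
r = 965432 (r = 2 + 965430 = 965432)
2084777 - r = 2084777 - 1*965432 = 2084777 - 965432 = 1119345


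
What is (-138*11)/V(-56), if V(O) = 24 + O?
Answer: 759/16 ≈ 47.438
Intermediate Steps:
(-138*11)/V(-56) = (-138*11)/(24 - 56) = -1518/(-32) = -1518*(-1/32) = 759/16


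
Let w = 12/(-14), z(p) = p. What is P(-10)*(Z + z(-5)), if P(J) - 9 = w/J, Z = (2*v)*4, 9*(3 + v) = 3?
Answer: -8374/35 ≈ -239.26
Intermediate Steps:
v = -8/3 (v = -3 + (1/9)*3 = -3 + 1/3 = -8/3 ≈ -2.6667)
w = -6/7 (w = 12*(-1/14) = -6/7 ≈ -0.85714)
Z = -64/3 (Z = (2*(-8/3))*4 = -16/3*4 = -64/3 ≈ -21.333)
P(J) = 9 - 6/(7*J)
P(-10)*(Z + z(-5)) = (9 - 6/7/(-10))*(-64/3 - 5) = (9 - 6/7*(-1/10))*(-79/3) = (9 + 3/35)*(-79/3) = (318/35)*(-79/3) = -8374/35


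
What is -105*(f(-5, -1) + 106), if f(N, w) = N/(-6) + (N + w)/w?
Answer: -23695/2 ≈ -11848.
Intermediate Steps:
f(N, w) = -N/6 + (N + w)/w (f(N, w) = N*(-⅙) + (N + w)/w = -N/6 + (N + w)/w)
-105*(f(-5, -1) + 106) = -105*((1 - ⅙*(-5) - 5/(-1)) + 106) = -105*((1 + ⅚ - 5*(-1)) + 106) = -105*((1 + ⅚ + 5) + 106) = -105*(41/6 + 106) = -105*677/6 = -23695/2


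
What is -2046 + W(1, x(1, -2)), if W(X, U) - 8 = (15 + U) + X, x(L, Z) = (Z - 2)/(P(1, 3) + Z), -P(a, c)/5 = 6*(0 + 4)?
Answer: -123340/61 ≈ -2022.0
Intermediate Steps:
P(a, c) = -120 (P(a, c) = -30*(0 + 4) = -30*4 = -5*24 = -120)
x(L, Z) = (-2 + Z)/(-120 + Z) (x(L, Z) = (Z - 2)/(-120 + Z) = (-2 + Z)/(-120 + Z))
W(X, U) = 23 + U + X (W(X, U) = 8 + ((15 + U) + X) = 8 + (15 + U + X) = 23 + U + X)
-2046 + W(1, x(1, -2)) = -2046 + (23 + (-2 - 2)/(-120 - 2) + 1) = -2046 + (23 - 4/(-122) + 1) = -2046 + (23 - 1/122*(-4) + 1) = -2046 + (23 + 2/61 + 1) = -2046 + 1466/61 = -123340/61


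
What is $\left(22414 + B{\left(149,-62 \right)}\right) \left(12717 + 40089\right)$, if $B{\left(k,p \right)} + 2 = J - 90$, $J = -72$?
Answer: $1174933500$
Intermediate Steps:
$B{\left(k,p \right)} = -164$ ($B{\left(k,p \right)} = -2 - 162 = -164$)
$\left(22414 + B{\left(149,-62 \right)}\right) \left(12717 + 40089\right) = \left(22414 - 164\right) \left(12717 + 40089\right) = 22250 \cdot 52806 = 1174933500$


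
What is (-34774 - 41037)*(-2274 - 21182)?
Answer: 1778222816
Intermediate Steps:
(-34774 - 41037)*(-2274 - 21182) = -75811*(-23456) = 1778222816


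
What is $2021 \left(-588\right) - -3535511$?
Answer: $2347163$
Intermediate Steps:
$2021 \left(-588\right) - -3535511 = -1188348 + 3535511 = 2347163$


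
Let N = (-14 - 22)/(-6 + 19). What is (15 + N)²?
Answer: 25281/169 ≈ 149.59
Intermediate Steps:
N = -36/13 ≈ -2.7692
(15 + N)² = (15 - 36/13)² = (159/13)² = 25281/169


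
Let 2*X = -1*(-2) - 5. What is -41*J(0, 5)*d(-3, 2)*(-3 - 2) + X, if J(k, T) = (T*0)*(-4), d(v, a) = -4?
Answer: -3/2 ≈ -1.5000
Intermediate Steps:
J(k, T) = 0 (J(k, T) = 0*(-4) = 0)
X = -3/2 (X = (-1*(-2) - 5)/2 = (2 - 5)/2 = (½)*(-3) = -3/2 ≈ -1.5000)
-41*J(0, 5)*d(-3, 2)*(-3 - 2) + X = -0*(-4*(-3 - 2)) - 3/2 = -0*(-4*(-5)) - 3/2 = -0*20 - 3/2 = -41*0 - 3/2 = 0 - 3/2 = -3/2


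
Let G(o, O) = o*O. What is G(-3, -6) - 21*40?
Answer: -822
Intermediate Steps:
G(o, O) = O*o
G(-3, -6) - 21*40 = -6*(-3) - 21*40 = 18 - 840 = -822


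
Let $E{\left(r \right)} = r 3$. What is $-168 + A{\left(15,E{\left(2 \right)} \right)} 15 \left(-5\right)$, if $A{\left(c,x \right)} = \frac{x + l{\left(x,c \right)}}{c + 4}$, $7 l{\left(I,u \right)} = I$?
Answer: $- \frac{25944}{133} \approx -195.07$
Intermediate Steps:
$l{\left(I,u \right)} = \frac{I}{7}$
$E{\left(r \right)} = 3 r$
$A{\left(c,x \right)} = \frac{8 x}{7 \left(4 + c\right)}$ ($A{\left(c,x \right)} = \frac{x + \frac{x}{7}}{c + 4} = \frac{\frac{8}{7} x}{4 + c} = \frac{8 x}{7 \left(4 + c\right)}$)
$-168 + A{\left(15,E{\left(2 \right)} \right)} 15 \left(-5\right) = -168 + \frac{8 \cdot 3 \cdot 2}{7 \left(4 + 15\right)} 15 \left(-5\right) = -168 + \frac{8}{7} \cdot 6 \cdot \frac{1}{19} \left(-75\right) = -168 + \frac{48}{133} \left(-75\right) = -168 - \frac{3600}{133} = - \frac{25944}{133}$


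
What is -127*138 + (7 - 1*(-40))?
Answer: -17479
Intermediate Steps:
-127*138 + (7 - 1*(-40)) = -17526 + (7 + 40) = -17526 + 47 = -17479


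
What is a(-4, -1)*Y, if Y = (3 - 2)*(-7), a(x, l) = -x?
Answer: -28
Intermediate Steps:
Y = -7 (Y = 1*(-7) = -7)
a(-4, -1)*Y = -1*(-4)*(-7) = 4*(-7) = -28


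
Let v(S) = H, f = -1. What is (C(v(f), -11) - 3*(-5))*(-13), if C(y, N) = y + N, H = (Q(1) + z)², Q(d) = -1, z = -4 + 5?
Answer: -52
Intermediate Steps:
z = 1
H = 0 (H = (-1 + 1)² = 0² = 0)
v(S) = 0
C(y, N) = N + y
(C(v(f), -11) - 3*(-5))*(-13) = ((-11 + 0) - 3*(-5))*(-13) = (-11 + 15)*(-13) = 4*(-13) = -52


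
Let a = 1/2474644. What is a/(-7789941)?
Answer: -1/19277330756004 ≈ -5.1874e-14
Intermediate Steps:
a = 1/2474644 ≈ 4.0410e-7
a/(-7789941) = (1/2474644)/(-7789941) = (1/2474644)*(-1/7789941) = -1/19277330756004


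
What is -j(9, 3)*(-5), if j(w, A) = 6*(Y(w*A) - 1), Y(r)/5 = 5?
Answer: 720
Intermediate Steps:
Y(r) = 25 (Y(r) = 5*5 = 25)
j(w, A) = 144 (j(w, A) = 6*(25 - 1) = 6*24 = 144)
-j(9, 3)*(-5) = -144*(-5) = -1*(-720) = 720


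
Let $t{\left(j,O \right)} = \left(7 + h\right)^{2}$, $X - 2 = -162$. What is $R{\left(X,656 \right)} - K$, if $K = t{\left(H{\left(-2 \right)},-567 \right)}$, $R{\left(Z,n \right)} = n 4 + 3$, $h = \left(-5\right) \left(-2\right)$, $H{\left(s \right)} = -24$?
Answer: $2338$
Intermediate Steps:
$X = -160$ ($X = 2 - 162 = -160$)
$h = 10$
$t{\left(j,O \right)} = 289$ ($t{\left(j,O \right)} = \left(7 + 10\right)^{2} = 17^{2} = 289$)
$R{\left(Z,n \right)} = 3 + 4 n$ ($R{\left(Z,n \right)} = 4 n + 3 = 3 + 4 n$)
$K = 289$
$R{\left(X,656 \right)} - K = \left(3 + 4 \cdot 656\right) - 289 = \left(3 + 2624\right) - 289 = 2627 - 289 = 2338$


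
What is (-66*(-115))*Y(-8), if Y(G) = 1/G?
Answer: -3795/4 ≈ -948.75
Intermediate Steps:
(-66*(-115))*Y(-8) = -66*(-115)/(-8) = 7590*(-⅛) = -3795/4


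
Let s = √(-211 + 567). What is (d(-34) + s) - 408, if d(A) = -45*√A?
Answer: -408 + 2*√89 - 45*I*√34 ≈ -389.13 - 262.39*I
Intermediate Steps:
s = 2*√89 (s = √356 = 2*√89 ≈ 18.868)
(d(-34) + s) - 408 = (-45*I*√34 + 2*√89) - 408 = (2*√89 - 45*I*√34) - 408 = -408 + 2*√89 - 45*I*√34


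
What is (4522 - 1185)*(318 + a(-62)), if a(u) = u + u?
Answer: 647378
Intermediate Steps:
a(u) = 2*u
(4522 - 1185)*(318 + a(-62)) = (4522 - 1185)*(318 + 2*(-62)) = 3337*(318 - 124) = 3337*194 = 647378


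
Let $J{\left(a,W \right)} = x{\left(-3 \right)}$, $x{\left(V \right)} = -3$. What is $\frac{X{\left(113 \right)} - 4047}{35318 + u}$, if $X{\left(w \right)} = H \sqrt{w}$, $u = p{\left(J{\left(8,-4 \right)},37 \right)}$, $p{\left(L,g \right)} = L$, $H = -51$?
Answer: $- \frac{4047}{35315} - \frac{51 \sqrt{113}}{35315} \approx -0.12995$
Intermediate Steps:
$J{\left(a,W \right)} = -3$
$u = -3$
$X{\left(w \right)} = - 51 \sqrt{w}$
$\frac{X{\left(113 \right)} - 4047}{35318 + u} = \frac{- 51 \sqrt{113} - 4047}{35318 - 3} = \frac{-4047 - 51 \sqrt{113}}{35315} = \left(-4047 - 51 \sqrt{113}\right) \frac{1}{35315} = - \frac{4047}{35315} - \frac{51 \sqrt{113}}{35315}$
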